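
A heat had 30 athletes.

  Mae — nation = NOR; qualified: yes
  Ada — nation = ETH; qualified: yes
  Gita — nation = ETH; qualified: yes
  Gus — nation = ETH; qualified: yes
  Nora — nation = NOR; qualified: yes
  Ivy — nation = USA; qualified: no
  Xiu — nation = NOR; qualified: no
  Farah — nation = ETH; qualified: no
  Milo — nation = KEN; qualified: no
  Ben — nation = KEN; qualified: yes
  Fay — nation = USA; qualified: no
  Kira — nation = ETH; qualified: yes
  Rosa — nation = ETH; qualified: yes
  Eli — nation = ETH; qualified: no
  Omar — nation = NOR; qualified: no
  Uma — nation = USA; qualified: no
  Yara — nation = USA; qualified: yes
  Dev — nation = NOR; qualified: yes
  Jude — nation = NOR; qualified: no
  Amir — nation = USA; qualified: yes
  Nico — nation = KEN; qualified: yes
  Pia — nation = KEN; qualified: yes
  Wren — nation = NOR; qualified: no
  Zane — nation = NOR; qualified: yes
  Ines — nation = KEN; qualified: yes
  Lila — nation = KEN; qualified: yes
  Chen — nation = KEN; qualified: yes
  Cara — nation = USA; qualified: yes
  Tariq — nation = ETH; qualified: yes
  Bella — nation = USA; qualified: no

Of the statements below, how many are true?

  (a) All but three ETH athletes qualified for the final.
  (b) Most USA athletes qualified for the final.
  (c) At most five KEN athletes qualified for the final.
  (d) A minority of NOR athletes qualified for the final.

0

(a) ETH: |A| = 8, |A ∩ B| = 6; needs |A ∖ B| = 3 — false.
(b) USA: |A| = 7, |A ∩ B| = 3; needs |A ∩ B| > |A ∖ B| — false.
(c) KEN: |A| = 7, |A ∩ B| = 6; needs |A ∩ B| ≤ 5 — false.
(d) NOR: |A| = 8, |A ∩ B| = 4; needs |A ∩ B| < |A ∖ B| — false.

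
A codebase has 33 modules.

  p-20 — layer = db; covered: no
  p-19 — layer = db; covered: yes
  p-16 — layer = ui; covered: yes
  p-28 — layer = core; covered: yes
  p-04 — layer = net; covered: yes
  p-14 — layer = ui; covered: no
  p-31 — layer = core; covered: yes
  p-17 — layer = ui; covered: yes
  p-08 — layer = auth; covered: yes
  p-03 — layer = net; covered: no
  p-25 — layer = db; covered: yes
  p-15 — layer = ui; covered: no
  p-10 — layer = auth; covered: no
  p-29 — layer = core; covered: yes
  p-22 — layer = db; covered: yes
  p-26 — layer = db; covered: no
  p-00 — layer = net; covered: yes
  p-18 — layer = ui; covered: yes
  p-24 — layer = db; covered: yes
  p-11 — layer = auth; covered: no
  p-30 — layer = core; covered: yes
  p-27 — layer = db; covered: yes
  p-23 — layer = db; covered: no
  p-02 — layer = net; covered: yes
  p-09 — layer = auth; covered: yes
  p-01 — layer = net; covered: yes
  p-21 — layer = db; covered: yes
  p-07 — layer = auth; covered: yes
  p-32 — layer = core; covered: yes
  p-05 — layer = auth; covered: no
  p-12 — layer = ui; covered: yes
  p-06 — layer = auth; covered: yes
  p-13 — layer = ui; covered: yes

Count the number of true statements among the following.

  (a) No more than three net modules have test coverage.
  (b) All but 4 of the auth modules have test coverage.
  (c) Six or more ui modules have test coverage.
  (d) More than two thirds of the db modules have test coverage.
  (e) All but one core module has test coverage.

(a) net: |A| = 5, |A ∩ B| = 4; needs |A ∩ B| ≤ 3 — false.
(b) auth: |A| = 7, |A ∩ B| = 4; needs |A ∖ B| = 4 — false.
(c) ui: |A| = 7, |A ∩ B| = 5; needs |A ∩ B| ≥ 6 — false.
(d) db: |A| = 9, |A ∩ B| = 6; needs |A ∩ B| / |A| > 2/3 — false.
(e) core: |A| = 5, |A ∩ B| = 5; needs |A ∖ B| = 1 — false.

0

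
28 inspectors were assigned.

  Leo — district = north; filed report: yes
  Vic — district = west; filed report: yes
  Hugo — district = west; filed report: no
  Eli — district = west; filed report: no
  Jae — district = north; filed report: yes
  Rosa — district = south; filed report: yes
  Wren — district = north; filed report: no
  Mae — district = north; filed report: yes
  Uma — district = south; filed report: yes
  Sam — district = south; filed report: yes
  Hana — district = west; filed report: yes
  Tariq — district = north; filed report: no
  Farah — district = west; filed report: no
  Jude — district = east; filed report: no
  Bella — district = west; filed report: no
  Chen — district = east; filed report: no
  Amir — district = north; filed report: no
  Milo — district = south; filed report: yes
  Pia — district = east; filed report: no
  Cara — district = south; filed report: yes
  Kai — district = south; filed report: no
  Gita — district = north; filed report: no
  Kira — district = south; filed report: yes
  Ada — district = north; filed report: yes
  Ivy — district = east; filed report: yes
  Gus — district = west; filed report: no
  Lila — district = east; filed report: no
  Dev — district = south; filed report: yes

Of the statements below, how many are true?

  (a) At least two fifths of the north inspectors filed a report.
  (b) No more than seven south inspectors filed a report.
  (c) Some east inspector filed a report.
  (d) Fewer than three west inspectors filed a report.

4

(a) north: |A| = 8, |A ∩ B| = 4; needs |A ∩ B| / |A| ≥ 2/5 — true.
(b) south: |A| = 8, |A ∩ B| = 7; needs |A ∩ B| ≤ 7 — true.
(c) east: |A| = 5, |A ∩ B| = 1; needs A ∩ B ≠ ∅ (|A ∩ B| ≥ 1) — true.
(d) west: |A| = 7, |A ∩ B| = 2; needs |A ∩ B| < 3 — true.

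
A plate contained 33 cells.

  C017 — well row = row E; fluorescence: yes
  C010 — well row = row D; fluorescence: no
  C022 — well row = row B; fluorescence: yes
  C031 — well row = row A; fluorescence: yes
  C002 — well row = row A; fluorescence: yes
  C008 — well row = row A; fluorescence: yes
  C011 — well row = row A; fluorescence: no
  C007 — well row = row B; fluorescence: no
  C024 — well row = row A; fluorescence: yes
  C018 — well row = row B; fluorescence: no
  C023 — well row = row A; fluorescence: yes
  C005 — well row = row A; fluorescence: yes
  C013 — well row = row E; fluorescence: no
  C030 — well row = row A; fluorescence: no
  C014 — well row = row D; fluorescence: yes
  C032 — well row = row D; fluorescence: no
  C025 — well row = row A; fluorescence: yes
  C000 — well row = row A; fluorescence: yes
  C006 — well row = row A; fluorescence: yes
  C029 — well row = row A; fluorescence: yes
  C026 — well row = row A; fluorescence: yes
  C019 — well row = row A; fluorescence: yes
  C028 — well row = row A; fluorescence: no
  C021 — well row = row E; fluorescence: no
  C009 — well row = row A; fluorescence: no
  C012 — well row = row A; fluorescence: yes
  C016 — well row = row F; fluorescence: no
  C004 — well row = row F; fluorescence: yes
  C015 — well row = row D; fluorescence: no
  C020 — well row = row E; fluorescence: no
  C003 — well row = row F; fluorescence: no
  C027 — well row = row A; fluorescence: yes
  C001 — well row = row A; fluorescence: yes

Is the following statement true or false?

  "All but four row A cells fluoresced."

True

'All but four row A cells fluoresced' holds iff |A ∖ B| = 4.
|A| = 19, |A ∩ B| = 15, |A ∖ B| = 4.
|A ∖ B| = 4, so the statement is true.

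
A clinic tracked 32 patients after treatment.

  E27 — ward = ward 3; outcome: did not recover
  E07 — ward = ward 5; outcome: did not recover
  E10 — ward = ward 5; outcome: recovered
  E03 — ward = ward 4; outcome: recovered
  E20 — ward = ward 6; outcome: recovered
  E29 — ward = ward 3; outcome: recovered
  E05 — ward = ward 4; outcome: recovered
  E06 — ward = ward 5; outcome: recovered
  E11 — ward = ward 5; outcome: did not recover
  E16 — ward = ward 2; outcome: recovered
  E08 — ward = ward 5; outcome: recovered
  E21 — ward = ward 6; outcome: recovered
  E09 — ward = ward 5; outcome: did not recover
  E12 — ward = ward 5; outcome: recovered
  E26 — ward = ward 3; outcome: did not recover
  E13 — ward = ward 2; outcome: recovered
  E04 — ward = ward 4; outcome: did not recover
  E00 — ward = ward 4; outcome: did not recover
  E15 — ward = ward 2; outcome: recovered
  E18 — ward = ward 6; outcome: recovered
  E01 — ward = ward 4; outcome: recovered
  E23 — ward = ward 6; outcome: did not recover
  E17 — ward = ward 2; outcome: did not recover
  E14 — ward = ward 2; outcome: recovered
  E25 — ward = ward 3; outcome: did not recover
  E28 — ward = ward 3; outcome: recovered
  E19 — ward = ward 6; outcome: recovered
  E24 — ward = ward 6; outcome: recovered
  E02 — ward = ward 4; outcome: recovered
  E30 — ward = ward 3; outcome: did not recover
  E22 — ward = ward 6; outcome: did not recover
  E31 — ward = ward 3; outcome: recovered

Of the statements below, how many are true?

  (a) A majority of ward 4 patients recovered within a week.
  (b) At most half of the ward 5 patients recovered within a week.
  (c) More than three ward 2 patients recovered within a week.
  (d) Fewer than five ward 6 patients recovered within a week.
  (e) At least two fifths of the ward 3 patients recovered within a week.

(a) ward 4: |A| = 6, |A ∩ B| = 4; needs |A ∩ B| > |A ∖ B| — true.
(b) ward 5: |A| = 7, |A ∩ B| = 4; needs |A ∩ B| ≤ |A ∖ B| — false.
(c) ward 2: |A| = 5, |A ∩ B| = 4; needs |A ∩ B| > 3 — true.
(d) ward 6: |A| = 7, |A ∩ B| = 5; needs |A ∩ B| < 5 — false.
(e) ward 3: |A| = 7, |A ∩ B| = 3; needs |A ∩ B| / |A| ≥ 2/5 — true.

3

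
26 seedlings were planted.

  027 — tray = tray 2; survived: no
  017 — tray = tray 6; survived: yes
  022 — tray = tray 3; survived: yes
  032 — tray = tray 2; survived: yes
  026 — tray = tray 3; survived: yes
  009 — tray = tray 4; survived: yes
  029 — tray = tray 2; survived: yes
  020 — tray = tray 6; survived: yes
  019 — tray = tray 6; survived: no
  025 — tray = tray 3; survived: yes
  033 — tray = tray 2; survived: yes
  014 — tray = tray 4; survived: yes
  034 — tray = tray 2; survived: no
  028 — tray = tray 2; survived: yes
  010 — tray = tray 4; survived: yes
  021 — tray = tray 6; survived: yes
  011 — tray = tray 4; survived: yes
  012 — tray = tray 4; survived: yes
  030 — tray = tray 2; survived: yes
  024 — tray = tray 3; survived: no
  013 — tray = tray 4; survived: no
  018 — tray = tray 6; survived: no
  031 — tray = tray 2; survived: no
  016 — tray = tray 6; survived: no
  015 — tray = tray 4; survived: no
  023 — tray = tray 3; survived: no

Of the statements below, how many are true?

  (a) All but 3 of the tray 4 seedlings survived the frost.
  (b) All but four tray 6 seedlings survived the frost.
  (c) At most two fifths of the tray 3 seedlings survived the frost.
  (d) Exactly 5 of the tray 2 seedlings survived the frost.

(a) tray 4: |A| = 7, |A ∩ B| = 5; needs |A ∖ B| = 3 — false.
(b) tray 6: |A| = 6, |A ∩ B| = 3; needs |A ∖ B| = 4 — false.
(c) tray 3: |A| = 5, |A ∩ B| = 3; needs |A ∩ B| / |A| ≤ 2/5 — false.
(d) tray 2: |A| = 8, |A ∩ B| = 5; needs |A ∩ B| = 5 — true.

1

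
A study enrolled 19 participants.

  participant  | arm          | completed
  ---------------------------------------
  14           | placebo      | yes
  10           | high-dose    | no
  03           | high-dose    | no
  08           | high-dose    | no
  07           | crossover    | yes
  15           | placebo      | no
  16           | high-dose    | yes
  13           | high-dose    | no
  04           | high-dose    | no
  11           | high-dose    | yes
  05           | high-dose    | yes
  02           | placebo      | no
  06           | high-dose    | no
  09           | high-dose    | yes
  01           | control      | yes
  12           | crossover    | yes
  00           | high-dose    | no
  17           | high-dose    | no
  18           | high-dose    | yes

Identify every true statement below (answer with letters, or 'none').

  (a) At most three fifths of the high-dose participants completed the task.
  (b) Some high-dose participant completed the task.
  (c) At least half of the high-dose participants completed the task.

(a), (b)

|A| = 13, |A ∩ B| = 5, |A ∖ B| = 8.
(a) |A ∩ B| / |A| ≤ 3/5: holds.
(b) A ∩ B ≠ ∅ (|A ∩ B| ≥ 1): holds.
(c) |A ∩ B| ≥ |A ∖ B|: fails.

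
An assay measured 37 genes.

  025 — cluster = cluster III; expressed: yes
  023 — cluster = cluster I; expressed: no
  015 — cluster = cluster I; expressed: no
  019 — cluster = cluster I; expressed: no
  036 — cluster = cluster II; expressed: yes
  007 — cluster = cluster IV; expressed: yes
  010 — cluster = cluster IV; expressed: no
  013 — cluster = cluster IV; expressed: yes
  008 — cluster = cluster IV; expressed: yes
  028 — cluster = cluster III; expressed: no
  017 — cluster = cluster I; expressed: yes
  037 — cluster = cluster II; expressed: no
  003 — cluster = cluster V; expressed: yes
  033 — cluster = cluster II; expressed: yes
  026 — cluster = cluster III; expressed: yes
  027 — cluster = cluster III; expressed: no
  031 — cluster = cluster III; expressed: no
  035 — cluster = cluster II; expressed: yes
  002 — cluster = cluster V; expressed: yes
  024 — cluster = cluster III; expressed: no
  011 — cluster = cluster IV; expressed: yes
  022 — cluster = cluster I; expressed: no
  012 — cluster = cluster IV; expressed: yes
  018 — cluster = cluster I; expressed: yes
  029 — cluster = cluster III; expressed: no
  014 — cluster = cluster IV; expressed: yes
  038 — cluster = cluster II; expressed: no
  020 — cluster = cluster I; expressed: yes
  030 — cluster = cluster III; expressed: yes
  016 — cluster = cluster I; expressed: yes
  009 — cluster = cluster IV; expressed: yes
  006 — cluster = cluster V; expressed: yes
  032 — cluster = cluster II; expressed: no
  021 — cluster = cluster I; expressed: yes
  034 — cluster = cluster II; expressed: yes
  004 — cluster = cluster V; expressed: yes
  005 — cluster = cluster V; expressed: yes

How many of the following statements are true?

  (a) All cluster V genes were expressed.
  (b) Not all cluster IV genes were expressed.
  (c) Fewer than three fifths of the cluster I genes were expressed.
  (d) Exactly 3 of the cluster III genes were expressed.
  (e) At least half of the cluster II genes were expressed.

(a) cluster V: |A| = 5, |A ∩ B| = 5; needs A ⊆ B, i.e. every element of A is in B (|A ∖ B| = 0) — true.
(b) cluster IV: |A| = 8, |A ∩ B| = 7; needs A ⊄ B (|A ∖ B| ≥ 1) — true.
(c) cluster I: |A| = 9, |A ∩ B| = 5; needs |A ∩ B| / |A| < 3/5 — true.
(d) cluster III: |A| = 8, |A ∩ B| = 3; needs |A ∩ B| = 3 — true.
(e) cluster II: |A| = 7, |A ∩ B| = 4; needs |A ∩ B| ≥ |A ∖ B| — true.

5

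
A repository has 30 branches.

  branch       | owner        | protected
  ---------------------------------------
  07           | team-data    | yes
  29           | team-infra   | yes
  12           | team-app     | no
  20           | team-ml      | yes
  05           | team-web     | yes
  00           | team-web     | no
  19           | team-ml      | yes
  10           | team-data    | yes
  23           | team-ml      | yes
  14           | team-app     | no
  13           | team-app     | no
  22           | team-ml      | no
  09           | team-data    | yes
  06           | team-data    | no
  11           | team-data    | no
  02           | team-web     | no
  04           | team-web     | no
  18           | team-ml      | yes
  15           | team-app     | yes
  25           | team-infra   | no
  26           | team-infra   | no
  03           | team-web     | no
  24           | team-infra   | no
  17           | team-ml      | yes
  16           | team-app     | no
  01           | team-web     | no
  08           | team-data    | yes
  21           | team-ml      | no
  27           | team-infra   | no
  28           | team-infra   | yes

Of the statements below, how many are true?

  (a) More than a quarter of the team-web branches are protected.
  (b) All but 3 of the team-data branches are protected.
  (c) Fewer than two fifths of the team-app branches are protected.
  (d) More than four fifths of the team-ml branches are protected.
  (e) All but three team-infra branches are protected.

(a) team-web: |A| = 6, |A ∩ B| = 1; needs |A ∩ B| / |A| > 1/4 — false.
(b) team-data: |A| = 6, |A ∩ B| = 4; needs |A ∖ B| = 3 — false.
(c) team-app: |A| = 5, |A ∩ B| = 1; needs |A ∩ B| / |A| < 2/5 — true.
(d) team-ml: |A| = 7, |A ∩ B| = 5; needs |A ∩ B| / |A| > 4/5 — false.
(e) team-infra: |A| = 6, |A ∩ B| = 2; needs |A ∖ B| = 3 — false.

1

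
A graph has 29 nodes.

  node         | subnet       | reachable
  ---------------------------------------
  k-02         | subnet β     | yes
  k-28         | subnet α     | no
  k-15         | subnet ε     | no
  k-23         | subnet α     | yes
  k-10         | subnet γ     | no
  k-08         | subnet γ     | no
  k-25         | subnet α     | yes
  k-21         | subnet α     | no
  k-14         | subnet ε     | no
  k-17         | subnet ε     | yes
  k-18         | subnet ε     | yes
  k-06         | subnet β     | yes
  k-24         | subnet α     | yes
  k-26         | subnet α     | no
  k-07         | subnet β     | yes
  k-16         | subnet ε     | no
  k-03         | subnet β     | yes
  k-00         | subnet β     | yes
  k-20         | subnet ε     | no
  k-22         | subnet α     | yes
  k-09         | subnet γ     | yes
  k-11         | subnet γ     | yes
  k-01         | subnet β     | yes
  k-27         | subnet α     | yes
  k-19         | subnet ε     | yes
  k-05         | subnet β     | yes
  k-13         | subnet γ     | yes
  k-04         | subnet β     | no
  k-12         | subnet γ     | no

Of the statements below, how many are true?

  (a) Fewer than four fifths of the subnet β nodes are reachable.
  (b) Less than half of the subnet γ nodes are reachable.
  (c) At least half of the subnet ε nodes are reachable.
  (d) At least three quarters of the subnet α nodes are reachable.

0

(a) subnet β: |A| = 8, |A ∩ B| = 7; needs |A ∩ B| / |A| < 4/5 — false.
(b) subnet γ: |A| = 6, |A ∩ B| = 3; needs |A ∩ B| < |A ∖ B| — false.
(c) subnet ε: |A| = 7, |A ∩ B| = 3; needs |A ∩ B| ≥ |A ∖ B| — false.
(d) subnet α: |A| = 8, |A ∩ B| = 5; needs |A ∩ B| / |A| ≥ 3/4 — false.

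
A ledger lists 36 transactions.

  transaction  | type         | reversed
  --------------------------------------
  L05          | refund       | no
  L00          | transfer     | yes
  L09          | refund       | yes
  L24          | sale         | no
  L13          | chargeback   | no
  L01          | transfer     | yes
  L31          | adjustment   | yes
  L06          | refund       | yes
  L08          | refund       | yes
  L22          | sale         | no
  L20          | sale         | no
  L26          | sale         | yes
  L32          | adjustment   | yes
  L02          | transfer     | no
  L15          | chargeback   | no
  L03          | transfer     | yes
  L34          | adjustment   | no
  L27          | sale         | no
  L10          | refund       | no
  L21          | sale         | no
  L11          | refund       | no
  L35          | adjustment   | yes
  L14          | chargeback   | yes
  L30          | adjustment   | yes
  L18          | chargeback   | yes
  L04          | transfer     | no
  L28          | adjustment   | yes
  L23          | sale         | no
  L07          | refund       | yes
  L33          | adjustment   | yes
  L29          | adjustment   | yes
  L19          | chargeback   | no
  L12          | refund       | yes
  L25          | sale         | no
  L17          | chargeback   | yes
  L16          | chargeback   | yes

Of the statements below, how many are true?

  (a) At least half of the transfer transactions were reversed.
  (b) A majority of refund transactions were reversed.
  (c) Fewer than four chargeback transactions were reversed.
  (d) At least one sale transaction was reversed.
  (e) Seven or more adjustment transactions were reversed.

4

(a) transfer: |A| = 5, |A ∩ B| = 3; needs |A ∩ B| ≥ |A ∖ B| — true.
(b) refund: |A| = 8, |A ∩ B| = 5; needs |A ∩ B| > |A ∖ B| — true.
(c) chargeback: |A| = 7, |A ∩ B| = 4; needs |A ∩ B| < 4 — false.
(d) sale: |A| = 8, |A ∩ B| = 1; needs A ∩ B ≠ ∅ (|A ∩ B| ≥ 1) — true.
(e) adjustment: |A| = 8, |A ∩ B| = 7; needs |A ∩ B| ≥ 7 — true.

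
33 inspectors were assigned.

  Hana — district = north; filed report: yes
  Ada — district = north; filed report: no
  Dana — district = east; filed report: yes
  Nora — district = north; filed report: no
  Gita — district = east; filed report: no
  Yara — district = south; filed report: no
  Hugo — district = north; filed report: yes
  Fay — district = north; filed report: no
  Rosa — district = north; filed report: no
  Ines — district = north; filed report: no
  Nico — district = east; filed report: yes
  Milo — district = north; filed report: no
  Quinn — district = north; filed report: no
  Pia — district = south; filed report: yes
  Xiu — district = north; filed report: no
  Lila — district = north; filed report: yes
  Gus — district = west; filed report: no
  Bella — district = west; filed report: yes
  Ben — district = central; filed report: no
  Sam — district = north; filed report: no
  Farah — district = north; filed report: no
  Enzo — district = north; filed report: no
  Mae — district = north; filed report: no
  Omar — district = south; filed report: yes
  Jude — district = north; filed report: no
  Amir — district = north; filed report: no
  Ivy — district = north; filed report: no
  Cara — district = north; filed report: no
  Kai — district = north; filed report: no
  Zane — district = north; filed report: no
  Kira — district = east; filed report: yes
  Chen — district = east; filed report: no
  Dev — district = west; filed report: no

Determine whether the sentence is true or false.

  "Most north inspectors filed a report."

False

'Most north inspectors filed a report' holds iff |A ∩ B| > |A ∖ B|.
|A| = 21, |A ∩ B| = 3, |A ∖ B| = 18.
3 < 18, so the statement is false.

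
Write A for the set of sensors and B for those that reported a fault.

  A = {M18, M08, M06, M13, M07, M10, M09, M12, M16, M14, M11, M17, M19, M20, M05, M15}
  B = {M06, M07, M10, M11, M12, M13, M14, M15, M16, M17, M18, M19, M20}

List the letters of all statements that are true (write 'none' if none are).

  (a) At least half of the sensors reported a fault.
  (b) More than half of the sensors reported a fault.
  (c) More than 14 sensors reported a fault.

(a), (b)

|A| = 16, |A ∩ B| = 13, |A ∖ B| = 3.
(a) |A ∩ B| ≥ |A ∖ B|: holds.
(b) |A ∩ B| > |A ∖ B|: holds.
(c) |A ∩ B| > 14: fails.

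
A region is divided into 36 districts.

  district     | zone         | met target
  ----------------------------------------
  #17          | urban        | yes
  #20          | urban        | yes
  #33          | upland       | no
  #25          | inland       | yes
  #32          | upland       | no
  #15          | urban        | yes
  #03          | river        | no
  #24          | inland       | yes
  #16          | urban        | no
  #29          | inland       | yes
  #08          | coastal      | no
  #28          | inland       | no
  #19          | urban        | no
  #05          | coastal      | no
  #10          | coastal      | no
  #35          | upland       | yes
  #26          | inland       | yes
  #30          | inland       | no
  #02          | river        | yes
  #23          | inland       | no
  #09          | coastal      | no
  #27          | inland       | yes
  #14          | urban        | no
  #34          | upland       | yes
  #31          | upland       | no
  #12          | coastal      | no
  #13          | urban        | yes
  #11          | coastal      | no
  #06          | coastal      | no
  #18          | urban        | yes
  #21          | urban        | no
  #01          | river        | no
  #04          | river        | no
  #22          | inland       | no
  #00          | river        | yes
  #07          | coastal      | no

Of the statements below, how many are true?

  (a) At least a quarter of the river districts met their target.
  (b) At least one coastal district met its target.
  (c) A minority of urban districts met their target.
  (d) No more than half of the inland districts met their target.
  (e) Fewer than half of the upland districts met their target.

(a) river: |A| = 5, |A ∩ B| = 2; needs |A ∩ B| / |A| ≥ 1/4 — true.
(b) coastal: |A| = 8, |A ∩ B| = 0; needs A ∩ B ≠ ∅ (|A ∩ B| ≥ 1) — false.
(c) urban: |A| = 9, |A ∩ B| = 5; needs |A ∩ B| < |A ∖ B| — false.
(d) inland: |A| = 9, |A ∩ B| = 5; needs |A ∩ B| ≤ |A ∖ B| — false.
(e) upland: |A| = 5, |A ∩ B| = 2; needs |A ∩ B| < |A ∖ B| — true.

2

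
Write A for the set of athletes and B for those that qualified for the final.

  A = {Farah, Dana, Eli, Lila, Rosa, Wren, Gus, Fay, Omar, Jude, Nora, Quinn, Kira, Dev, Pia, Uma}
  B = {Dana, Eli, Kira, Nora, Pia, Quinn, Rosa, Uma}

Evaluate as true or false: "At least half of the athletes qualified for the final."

The determiner here denotes the relation: |A ∩ B| ≥ |A ∖ B|.
|A| = 16, |A ∩ B| = 8, |A ∖ B| = 8.
8 = 8, so the statement is true.

True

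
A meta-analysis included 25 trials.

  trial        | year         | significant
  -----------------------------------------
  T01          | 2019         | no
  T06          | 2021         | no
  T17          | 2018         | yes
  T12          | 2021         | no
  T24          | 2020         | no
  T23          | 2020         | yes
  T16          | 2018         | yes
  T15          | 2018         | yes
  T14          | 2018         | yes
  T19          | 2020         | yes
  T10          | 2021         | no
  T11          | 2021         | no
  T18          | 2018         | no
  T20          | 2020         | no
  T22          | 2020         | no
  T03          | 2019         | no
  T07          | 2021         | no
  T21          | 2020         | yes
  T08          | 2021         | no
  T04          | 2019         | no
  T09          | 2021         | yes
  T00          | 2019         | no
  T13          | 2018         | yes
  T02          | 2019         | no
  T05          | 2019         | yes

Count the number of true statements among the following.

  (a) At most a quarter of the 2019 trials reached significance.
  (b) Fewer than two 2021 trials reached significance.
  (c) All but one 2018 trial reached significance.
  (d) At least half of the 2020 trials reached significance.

(a) 2019: |A| = 6, |A ∩ B| = 1; needs |A ∩ B| / |A| ≤ 1/4 — true.
(b) 2021: |A| = 7, |A ∩ B| = 1; needs |A ∩ B| < 2 — true.
(c) 2018: |A| = 6, |A ∩ B| = 5; needs |A ∖ B| = 1 — true.
(d) 2020: |A| = 6, |A ∩ B| = 3; needs |A ∩ B| ≥ |A ∖ B| — true.

4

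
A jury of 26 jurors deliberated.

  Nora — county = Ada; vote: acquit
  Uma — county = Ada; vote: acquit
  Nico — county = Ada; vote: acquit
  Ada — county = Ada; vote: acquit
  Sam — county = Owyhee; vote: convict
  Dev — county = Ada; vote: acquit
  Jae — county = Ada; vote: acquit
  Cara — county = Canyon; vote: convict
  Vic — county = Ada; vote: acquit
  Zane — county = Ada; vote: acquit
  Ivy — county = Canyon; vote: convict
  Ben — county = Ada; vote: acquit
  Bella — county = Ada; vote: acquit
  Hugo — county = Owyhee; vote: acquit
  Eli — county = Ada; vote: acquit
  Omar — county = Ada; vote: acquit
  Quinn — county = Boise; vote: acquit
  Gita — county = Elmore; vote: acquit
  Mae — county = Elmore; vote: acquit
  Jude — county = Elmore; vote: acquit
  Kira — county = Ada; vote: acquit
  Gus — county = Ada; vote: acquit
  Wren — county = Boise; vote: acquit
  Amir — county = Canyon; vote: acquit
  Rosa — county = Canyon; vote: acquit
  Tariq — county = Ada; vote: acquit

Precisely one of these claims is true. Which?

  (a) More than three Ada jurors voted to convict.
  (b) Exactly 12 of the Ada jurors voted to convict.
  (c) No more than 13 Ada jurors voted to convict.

|A| = 15, |A ∩ B| = 0, |A ∖ B| = 15.
(a) requires |A ∩ B| > 3: false.
(b) requires |A ∩ B| = 12: false.
(c) requires |A ∩ B| ≤ 13: true.

(c)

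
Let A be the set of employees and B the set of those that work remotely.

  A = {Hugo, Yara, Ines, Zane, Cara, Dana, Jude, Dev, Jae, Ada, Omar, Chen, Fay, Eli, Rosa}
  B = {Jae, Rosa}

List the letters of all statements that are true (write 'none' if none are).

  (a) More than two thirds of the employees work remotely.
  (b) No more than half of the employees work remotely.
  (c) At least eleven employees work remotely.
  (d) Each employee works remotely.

(b)

|A| = 15, |A ∩ B| = 2, |A ∖ B| = 13.
(a) |A ∩ B| / |A| > 2/3: fails.
(b) |A ∩ B| ≤ |A ∖ B|: holds.
(c) |A ∩ B| ≥ 11: fails.
(d) A ⊆ B, i.e. every element of A is in B (|A ∖ B| = 0): fails.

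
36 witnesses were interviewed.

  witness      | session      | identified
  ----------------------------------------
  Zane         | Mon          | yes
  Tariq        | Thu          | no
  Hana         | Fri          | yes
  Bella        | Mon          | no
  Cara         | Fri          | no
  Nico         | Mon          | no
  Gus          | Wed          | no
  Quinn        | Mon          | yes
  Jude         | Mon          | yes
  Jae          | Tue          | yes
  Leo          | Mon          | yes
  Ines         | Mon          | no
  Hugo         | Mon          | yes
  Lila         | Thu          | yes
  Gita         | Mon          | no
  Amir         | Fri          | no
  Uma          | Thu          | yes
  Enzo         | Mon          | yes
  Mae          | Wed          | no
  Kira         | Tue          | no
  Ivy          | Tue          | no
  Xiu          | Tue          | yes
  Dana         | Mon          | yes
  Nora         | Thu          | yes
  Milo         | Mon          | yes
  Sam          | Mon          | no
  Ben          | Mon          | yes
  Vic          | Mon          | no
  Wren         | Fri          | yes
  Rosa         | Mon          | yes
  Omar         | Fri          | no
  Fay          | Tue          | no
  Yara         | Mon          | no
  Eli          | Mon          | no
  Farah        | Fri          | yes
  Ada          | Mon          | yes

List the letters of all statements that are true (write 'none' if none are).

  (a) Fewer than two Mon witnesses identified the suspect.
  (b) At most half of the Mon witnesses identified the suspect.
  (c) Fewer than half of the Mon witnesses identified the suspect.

none

|A| = 19, |A ∩ B| = 11, |A ∖ B| = 8.
(a) |A ∩ B| < 2: fails.
(b) |A ∩ B| ≤ |A ∖ B|: fails.
(c) |A ∩ B| < |A ∖ B|: fails.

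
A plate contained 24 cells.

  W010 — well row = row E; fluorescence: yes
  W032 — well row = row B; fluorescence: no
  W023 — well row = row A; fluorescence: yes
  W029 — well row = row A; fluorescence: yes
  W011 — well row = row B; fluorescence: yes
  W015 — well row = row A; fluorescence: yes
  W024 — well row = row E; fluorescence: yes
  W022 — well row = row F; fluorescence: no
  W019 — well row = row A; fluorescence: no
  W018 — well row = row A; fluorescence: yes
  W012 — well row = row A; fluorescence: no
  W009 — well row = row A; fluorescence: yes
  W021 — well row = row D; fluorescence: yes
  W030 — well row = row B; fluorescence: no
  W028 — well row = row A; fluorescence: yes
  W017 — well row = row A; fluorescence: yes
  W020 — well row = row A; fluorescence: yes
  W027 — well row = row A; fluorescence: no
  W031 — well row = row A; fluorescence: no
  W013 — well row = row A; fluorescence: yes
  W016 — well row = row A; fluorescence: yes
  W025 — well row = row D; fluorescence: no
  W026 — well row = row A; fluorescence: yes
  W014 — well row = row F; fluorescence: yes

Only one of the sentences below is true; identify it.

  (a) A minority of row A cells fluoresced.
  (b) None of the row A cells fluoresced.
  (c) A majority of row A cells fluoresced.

|A| = 15, |A ∩ B| = 11, |A ∖ B| = 4.
(a) requires |A ∩ B| < |A ∖ B|: false.
(b) requires A ∩ B = ∅ (|A ∩ B| = 0): false.
(c) requires |A ∩ B| > |A ∖ B|: true.

(c)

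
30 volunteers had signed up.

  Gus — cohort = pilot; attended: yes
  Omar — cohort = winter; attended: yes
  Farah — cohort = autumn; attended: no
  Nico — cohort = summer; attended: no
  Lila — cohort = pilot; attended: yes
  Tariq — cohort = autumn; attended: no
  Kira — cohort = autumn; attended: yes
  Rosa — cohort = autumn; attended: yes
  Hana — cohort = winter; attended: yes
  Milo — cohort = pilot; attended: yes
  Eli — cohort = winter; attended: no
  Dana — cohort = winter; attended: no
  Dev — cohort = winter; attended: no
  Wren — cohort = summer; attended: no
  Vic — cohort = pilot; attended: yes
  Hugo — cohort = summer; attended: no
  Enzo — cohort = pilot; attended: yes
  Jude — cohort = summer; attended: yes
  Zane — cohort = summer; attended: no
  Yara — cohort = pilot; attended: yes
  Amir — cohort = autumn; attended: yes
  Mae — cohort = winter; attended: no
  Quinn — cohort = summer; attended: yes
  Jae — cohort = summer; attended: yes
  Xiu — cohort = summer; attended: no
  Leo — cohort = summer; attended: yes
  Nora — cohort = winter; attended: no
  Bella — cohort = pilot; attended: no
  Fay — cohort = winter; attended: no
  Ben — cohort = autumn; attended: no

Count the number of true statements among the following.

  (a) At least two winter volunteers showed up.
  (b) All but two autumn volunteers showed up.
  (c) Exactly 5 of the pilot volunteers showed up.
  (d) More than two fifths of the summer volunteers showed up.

(a) winter: |A| = 8, |A ∩ B| = 2; needs |A ∩ B| ≥ 2 — true.
(b) autumn: |A| = 6, |A ∩ B| = 3; needs |A ∖ B| = 2 — false.
(c) pilot: |A| = 7, |A ∩ B| = 6; needs |A ∩ B| = 5 — false.
(d) summer: |A| = 9, |A ∩ B| = 4; needs |A ∩ B| / |A| > 2/5 — true.

2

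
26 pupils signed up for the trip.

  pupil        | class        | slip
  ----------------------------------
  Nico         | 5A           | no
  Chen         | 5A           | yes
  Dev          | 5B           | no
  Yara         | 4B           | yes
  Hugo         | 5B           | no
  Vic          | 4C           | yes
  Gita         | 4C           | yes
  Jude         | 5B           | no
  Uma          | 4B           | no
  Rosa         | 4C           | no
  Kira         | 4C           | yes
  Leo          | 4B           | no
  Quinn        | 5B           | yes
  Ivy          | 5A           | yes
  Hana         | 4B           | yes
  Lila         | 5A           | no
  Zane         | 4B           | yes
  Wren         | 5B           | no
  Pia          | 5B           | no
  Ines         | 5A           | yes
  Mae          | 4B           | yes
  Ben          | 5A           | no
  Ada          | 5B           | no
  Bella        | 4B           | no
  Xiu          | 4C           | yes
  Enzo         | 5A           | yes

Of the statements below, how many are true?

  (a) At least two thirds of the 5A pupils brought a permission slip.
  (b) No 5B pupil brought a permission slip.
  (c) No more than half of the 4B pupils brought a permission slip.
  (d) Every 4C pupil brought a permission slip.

0

(a) 5A: |A| = 7, |A ∩ B| = 4; needs |A ∩ B| / |A| ≥ 2/3 — false.
(b) 5B: |A| = 7, |A ∩ B| = 1; needs A ∩ B = ∅ (|A ∩ B| = 0) — false.
(c) 4B: |A| = 7, |A ∩ B| = 4; needs |A ∩ B| ≤ |A ∖ B| — false.
(d) 4C: |A| = 5, |A ∩ B| = 4; needs A ⊆ B, i.e. every element of A is in B (|A ∖ B| = 0) — false.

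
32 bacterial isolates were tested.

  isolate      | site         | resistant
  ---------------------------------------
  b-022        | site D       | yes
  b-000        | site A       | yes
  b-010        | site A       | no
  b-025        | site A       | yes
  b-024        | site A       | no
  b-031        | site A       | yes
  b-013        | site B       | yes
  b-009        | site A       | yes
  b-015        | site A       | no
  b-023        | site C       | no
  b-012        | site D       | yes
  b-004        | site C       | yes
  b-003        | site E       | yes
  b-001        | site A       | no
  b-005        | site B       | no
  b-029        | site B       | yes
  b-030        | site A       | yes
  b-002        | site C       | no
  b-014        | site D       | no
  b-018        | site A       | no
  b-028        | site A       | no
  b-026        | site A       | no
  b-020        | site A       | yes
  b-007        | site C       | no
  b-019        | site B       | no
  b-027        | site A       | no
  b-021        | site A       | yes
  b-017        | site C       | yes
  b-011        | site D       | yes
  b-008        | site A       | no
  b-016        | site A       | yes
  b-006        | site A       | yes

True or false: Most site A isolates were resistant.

False

The determiner here denotes the relation: |A ∩ B| > |A ∖ B|.
|A| = 18, |A ∩ B| = 9, |A ∖ B| = 9.
9 = 9, so the statement is false.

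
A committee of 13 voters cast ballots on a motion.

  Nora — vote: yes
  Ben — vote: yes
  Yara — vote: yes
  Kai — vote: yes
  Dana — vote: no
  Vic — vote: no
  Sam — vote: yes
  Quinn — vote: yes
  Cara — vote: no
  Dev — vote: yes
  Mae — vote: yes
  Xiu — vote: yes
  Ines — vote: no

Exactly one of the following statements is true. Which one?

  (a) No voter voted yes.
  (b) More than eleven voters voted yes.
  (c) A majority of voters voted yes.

|A| = 13, |A ∩ B| = 9, |A ∖ B| = 4.
(a) requires A ∩ B = ∅ (|A ∩ B| = 0): false.
(b) requires |A ∩ B| > 11: false.
(c) requires |A ∩ B| > |A ∖ B|: true.

(c)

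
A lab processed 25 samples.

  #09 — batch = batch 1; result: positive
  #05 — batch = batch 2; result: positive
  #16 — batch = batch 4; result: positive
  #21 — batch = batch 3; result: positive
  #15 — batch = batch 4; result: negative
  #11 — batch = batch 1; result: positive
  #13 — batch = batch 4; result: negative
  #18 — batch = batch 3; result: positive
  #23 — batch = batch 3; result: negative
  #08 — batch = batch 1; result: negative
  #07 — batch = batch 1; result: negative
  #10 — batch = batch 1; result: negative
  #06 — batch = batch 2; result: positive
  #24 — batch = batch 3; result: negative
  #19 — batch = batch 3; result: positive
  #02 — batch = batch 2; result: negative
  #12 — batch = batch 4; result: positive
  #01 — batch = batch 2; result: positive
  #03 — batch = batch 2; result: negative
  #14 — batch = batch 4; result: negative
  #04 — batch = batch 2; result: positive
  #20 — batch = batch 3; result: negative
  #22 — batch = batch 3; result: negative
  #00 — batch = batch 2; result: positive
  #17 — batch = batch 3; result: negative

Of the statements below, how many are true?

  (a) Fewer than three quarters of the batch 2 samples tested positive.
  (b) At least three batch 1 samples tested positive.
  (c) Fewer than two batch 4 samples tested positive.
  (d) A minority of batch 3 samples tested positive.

(a) batch 2: |A| = 7, |A ∩ B| = 5; needs |A ∩ B| / |A| < 3/4 — true.
(b) batch 1: |A| = 5, |A ∩ B| = 2; needs |A ∩ B| ≥ 3 — false.
(c) batch 4: |A| = 5, |A ∩ B| = 2; needs |A ∩ B| < 2 — false.
(d) batch 3: |A| = 8, |A ∩ B| = 3; needs |A ∩ B| < |A ∖ B| — true.

2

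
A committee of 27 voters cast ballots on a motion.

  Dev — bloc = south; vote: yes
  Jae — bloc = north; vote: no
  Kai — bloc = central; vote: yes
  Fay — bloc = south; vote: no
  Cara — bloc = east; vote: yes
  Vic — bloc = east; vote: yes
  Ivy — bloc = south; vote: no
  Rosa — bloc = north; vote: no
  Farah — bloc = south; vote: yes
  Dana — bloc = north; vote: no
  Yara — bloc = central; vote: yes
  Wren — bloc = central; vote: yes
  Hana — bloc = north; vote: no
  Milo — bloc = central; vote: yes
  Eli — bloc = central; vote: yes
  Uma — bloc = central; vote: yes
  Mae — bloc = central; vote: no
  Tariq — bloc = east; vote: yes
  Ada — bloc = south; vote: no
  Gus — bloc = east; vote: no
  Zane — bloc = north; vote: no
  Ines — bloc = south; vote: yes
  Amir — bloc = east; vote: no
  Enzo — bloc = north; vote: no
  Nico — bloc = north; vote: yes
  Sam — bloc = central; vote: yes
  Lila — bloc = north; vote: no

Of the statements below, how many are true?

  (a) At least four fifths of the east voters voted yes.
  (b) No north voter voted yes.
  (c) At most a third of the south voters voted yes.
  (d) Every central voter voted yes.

(a) east: |A| = 5, |A ∩ B| = 3; needs |A ∩ B| / |A| ≥ 4/5 — false.
(b) north: |A| = 8, |A ∩ B| = 1; needs A ∩ B = ∅ (|A ∩ B| = 0) — false.
(c) south: |A| = 6, |A ∩ B| = 3; needs |A ∩ B| / |A| ≤ 1/3 — false.
(d) central: |A| = 8, |A ∩ B| = 7; needs A ⊆ B, i.e. every element of A is in B (|A ∖ B| = 0) — false.

0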